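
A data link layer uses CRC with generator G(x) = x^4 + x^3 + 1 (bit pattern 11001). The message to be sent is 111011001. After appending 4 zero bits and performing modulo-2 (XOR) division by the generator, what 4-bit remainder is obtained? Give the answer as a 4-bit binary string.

Append 4 zeros: 1110110010000. Divide by 11001 (XOR where the leading bit is 1):
  pos 0: 11101 XOR 11001 = 00100
  pos 2: 10010 XOR 11001 = 01011
  pos 3: 10110 XOR 11001 = 01111
  pos 4: 11111 XOR 11001 = 00110
  pos 6: 11000 XOR 11001 = 00001
Remainder (last 4 bits) = 0100. This is the CRC / FCS.

0100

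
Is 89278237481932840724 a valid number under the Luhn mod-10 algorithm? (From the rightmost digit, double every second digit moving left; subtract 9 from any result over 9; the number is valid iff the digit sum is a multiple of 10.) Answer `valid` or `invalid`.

From the right, keep odd positions and double even positions (subtract 9 from any doubled value over 9):
  doubled (positions 2,4,...): 4 0 7 6 2 8 6 7 4 7 → sum 51
  kept (positions 1,3,...): 4 7 4 2 9 8 7 2 7 9 → sum 59
Total = 110.
110 mod 10 = 0, so the number is valid.

valid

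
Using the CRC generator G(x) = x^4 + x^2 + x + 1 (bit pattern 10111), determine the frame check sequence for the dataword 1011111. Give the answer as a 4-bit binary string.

1001

Append 4 zeros: 10111110000. Divide by 10111 (XOR where the leading bit is 1):
  pos 0: 10111 XOR 10111 = 00000
  pos 5: 11000 XOR 10111 = 01111
  pos 6: 11110 XOR 10111 = 01001
Remainder (last 4 bits) = 1001. This is the CRC / FCS.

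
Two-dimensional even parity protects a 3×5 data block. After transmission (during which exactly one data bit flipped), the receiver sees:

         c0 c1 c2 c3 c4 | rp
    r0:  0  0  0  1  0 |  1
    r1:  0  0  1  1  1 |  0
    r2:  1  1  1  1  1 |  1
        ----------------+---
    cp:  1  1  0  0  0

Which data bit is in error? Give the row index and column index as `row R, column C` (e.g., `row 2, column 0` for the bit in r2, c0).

row 1, column 3

Recompute each row's even parity and compare to rp:
  r0: data parity 1, sent rp 1 → ok
  r1: data parity 1, sent rp 0 → mismatch
  r2: data parity 1, sent rp 1 → ok
Recompute each column's even parity and compare to cp:
  c0: data parity 1, sent cp 1 → ok
  c1: data parity 1, sent cp 1 → ok
  c2: data parity 0, sent cp 0 → ok
  c3: data parity 1, sent cp 0 → mismatch
  c4: data parity 0, sent cp 0 → ok
Exactly one row (r1) and one column (c3) fail → the flipped bit is at their intersection.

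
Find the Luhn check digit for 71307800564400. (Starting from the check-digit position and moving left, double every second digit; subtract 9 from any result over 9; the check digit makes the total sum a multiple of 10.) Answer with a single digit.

4

Partial digits right→left: 0 0 4 4 6 5 0 0 8 7 0 3 1 7
Double every second digit counting from the check-digit position (so the 1st, 3rd, 5th, ... of the partial from the right).
  doubled (with −9 where >9): 0 8 3 0 7 0 2 → sum 20
  kept as-is: 0 4 5 0 7 3 7 → sum 26
Total = 20 + 26 = 46.
Check digit = (10 − (46 mod 10)) mod 10 = 4.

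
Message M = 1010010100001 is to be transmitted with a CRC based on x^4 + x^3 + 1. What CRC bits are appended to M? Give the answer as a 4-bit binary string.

Append 4 zeros: 10100101000010000. Divide by 11001 (XOR where the leading bit is 1):
  pos 0: 10100 XOR 11001 = 01101
  pos 1: 11011 XOR 11001 = 00010
  pos 4: 10010 XOR 11001 = 01011
  pos 5: 10110 XOR 11001 = 01111
  pos 6: 11110 XOR 11001 = 00111
  pos 8: 11101 XOR 11001 = 00100
  pos 10: 10000 XOR 11001 = 01001
  pos 11: 10010 XOR 11001 = 01011
  pos 12: 10110 XOR 11001 = 01111
Remainder (last 4 bits) = 1111. This is the CRC / FCS.

1111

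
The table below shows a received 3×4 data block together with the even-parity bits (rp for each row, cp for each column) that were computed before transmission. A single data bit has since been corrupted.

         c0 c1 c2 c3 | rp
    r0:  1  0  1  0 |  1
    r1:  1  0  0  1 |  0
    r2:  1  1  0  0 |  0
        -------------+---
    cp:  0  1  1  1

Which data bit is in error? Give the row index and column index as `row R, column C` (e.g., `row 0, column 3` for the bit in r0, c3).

Recompute each row's even parity and compare to rp:
  r0: data parity 0, sent rp 1 → mismatch
  r1: data parity 0, sent rp 0 → ok
  r2: data parity 0, sent rp 0 → ok
Recompute each column's even parity and compare to cp:
  c0: data parity 1, sent cp 0 → mismatch
  c1: data parity 1, sent cp 1 → ok
  c2: data parity 1, sent cp 1 → ok
  c3: data parity 1, sent cp 1 → ok
Exactly one row (r0) and one column (c0) fail → the flipped bit is at their intersection.

row 0, column 0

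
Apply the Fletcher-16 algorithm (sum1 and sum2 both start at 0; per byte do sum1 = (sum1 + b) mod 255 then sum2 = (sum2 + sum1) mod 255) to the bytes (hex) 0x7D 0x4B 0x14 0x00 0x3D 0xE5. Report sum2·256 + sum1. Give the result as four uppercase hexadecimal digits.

1A00

Running sums (mod 255):
  after byte 0 (0x7D): sum1=125, sum2=125
  after byte 1 (0x4B): sum1=200, sum2=70
  after byte 2 (0x14): sum1=220, sum2=35
  after byte 3 (0x00): sum1=220, sum2=0
  after byte 4 (0x3D): sum1=26, sum2=26
  after byte 5 (0xE5): sum1=0, sum2=26
Checksum = sum2·256 + sum1 = 26·256 + 0 = 6656 = 0x1A00.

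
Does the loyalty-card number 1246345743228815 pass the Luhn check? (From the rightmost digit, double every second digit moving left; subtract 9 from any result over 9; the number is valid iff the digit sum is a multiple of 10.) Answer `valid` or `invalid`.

From the right, keep odd positions and double even positions (subtract 9 from any doubled value over 9):
  doubled (positions 2,4,...): 2 7 4 8 1 6 8 2 → sum 38
  kept (positions 1,3,...): 5 8 2 3 7 4 6 2 → sum 37
Total = 75.
75 mod 10 = 5, so the number is invalid.

invalid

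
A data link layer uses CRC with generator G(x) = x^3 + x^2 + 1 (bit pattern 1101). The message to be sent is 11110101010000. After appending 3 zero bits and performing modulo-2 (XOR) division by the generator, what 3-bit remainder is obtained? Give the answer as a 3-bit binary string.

011

Append 3 zeros: 11110101010000000. Divide by 1101 (XOR where the leading bit is 1):
  pos 0: 1111 XOR 1101 = 0010
  pos 2: 1001 XOR 1101 = 0100
  pos 3: 1000 XOR 1101 = 0101
  pos 4: 1011 XOR 1101 = 0110
  pos 5: 1100 XOR 1101 = 0001
  pos 8: 1100 XOR 1101 = 0001
  pos 11: 1000 XOR 1101 = 0101
  pos 12: 1010 XOR 1101 = 0111
  pos 13: 1110 XOR 1101 = 0011
Remainder (last 3 bits) = 011. This is the CRC / FCS.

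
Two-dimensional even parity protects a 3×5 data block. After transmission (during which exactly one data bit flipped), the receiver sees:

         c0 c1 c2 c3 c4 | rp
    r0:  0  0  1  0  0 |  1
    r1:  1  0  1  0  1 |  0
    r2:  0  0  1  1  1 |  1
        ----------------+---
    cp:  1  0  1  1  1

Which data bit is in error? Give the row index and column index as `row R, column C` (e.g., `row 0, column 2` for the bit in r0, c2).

row 1, column 4

Recompute each row's even parity and compare to rp:
  r0: data parity 1, sent rp 1 → ok
  r1: data parity 1, sent rp 0 → mismatch
  r2: data parity 1, sent rp 1 → ok
Recompute each column's even parity and compare to cp:
  c0: data parity 1, sent cp 1 → ok
  c1: data parity 0, sent cp 0 → ok
  c2: data parity 1, sent cp 1 → ok
  c3: data parity 1, sent cp 1 → ok
  c4: data parity 0, sent cp 1 → mismatch
Exactly one row (r1) and one column (c4) fail → the flipped bit is at their intersection.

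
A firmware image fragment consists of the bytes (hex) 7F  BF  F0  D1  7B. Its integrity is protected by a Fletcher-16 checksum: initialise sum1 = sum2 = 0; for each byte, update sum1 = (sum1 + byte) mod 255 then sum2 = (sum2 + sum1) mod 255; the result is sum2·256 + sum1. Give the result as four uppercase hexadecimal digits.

Running sums (mod 255):
  after byte 0 (7F): sum1=127, sum2=127
  after byte 1 (BF): sum1=63, sum2=190
  after byte 2 (F0): sum1=48, sum2=238
  after byte 3 (D1): sum1=2, sum2=240
  after byte 4 (7B): sum1=125, sum2=110
Checksum = sum2·256 + sum1 = 110·256 + 125 = 28285 = 0x6E7D.

6E7D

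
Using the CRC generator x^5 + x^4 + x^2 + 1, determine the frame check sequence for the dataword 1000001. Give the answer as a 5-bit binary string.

11011

Append 5 zeros: 100000100000. Divide by 110101 (XOR where the leading bit is 1):
  pos 0: 100000 XOR 110101 = 010101
  pos 1: 101011 XOR 110101 = 011110
  pos 2: 111100 XOR 110101 = 001001
  pos 4: 100100 XOR 110101 = 010001
  pos 5: 100010 XOR 110101 = 010111
  pos 6: 101110 XOR 110101 = 011011
Remainder (last 5 bits) = 11011. This is the CRC / FCS.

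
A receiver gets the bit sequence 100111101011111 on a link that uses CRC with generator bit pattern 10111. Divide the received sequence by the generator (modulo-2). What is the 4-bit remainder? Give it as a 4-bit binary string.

Modulo-2 division of 100111101011111 by 10111:
  pos 0: 10011 XOR 10111 = 00100
  pos 2: 10011 XOR 10111 = 00100
  pos 4: 10001 XOR 10111 = 00110
  pos 6: 11001 XOR 10111 = 01110
  pos 7: 11101 XOR 10111 = 01010
  pos 8: 10101 XOR 10111 = 00010
Remainder = 1011 (nonzero — an error is detected).

1011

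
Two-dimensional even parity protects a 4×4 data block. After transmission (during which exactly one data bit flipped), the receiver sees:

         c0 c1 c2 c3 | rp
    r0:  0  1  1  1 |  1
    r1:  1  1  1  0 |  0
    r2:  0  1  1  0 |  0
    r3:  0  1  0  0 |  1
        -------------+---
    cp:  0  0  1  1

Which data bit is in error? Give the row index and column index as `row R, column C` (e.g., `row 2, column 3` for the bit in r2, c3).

row 1, column 0

Recompute each row's even parity and compare to rp:
  r0: data parity 1, sent rp 1 → ok
  r1: data parity 1, sent rp 0 → mismatch
  r2: data parity 0, sent rp 0 → ok
  r3: data parity 1, sent rp 1 → ok
Recompute each column's even parity and compare to cp:
  c0: data parity 1, sent cp 0 → mismatch
  c1: data parity 0, sent cp 0 → ok
  c2: data parity 1, sent cp 1 → ok
  c3: data parity 1, sent cp 1 → ok
Exactly one row (r1) and one column (c0) fail → the flipped bit is at their intersection.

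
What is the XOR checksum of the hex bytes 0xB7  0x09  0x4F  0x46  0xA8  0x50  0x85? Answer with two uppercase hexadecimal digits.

CA

XOR the bytes together:
  start with 0xB7
  0xB7 ⊕ 0x09 = 0xBE
  0xBE ⊕ 0x4F = 0xF1
  0xF1 ⊕ 0x46 = 0xB7
  0xB7 ⊕ 0xA8 = 0x1F
  0x1F ⊕ 0x50 = 0x4F
  0x4F ⊕ 0x85 = 0xCA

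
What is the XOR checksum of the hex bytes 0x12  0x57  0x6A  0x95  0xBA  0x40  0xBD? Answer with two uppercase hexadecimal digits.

FD

XOR the bytes together:
  start with 0x12
  0x12 ⊕ 0x57 = 0x45
  0x45 ⊕ 0x6A = 0x2F
  0x2F ⊕ 0x95 = 0xBA
  0xBA ⊕ 0xBA = 0x00
  0x00 ⊕ 0x40 = 0x40
  0x40 ⊕ 0xBD = 0xFD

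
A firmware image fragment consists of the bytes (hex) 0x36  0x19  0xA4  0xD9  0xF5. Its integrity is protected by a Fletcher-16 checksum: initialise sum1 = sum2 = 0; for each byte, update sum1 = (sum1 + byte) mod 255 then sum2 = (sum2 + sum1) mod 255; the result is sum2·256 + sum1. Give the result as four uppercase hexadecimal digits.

0BC3

Running sums (mod 255):
  after byte 0 (0x36): sum1=54, sum2=54
  after byte 1 (0x19): sum1=79, sum2=133
  after byte 2 (0xA4): sum1=243, sum2=121
  after byte 3 (0xD9): sum1=205, sum2=71
  after byte 4 (0xF5): sum1=195, sum2=11
Checksum = sum2·256 + sum1 = 11·256 + 195 = 3011 = 0x0BC3.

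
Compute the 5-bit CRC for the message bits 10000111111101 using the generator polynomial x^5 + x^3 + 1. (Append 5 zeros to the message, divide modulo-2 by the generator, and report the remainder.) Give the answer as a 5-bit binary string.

Append 5 zeros: 1000011111110100000. Divide by 101001 (XOR where the leading bit is 1):
  pos 0: 100001 XOR 101001 = 001000
  pos 2: 100011 XOR 101001 = 001010
  pos 4: 101011 XOR 101001 = 000010
  pos 8: 101101 XOR 101001 = 000100
  pos 11: 100000 XOR 101001 = 001001
  pos 13: 100100 XOR 101001 = 001101
Remainder (last 5 bits) = 01101. This is the CRC / FCS.

01101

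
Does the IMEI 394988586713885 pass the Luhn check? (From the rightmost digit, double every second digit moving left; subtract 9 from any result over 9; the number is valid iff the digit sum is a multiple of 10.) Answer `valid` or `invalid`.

From the right, keep odd positions and double even positions (subtract 9 from any doubled value over 9):
  doubled (positions 2,4,...): 7 6 5 7 7 9 9 → sum 50
  kept (positions 1,3,...): 5 8 1 6 5 8 4 3 → sum 40
Total = 90.
90 mod 10 = 0, so the number is valid.

valid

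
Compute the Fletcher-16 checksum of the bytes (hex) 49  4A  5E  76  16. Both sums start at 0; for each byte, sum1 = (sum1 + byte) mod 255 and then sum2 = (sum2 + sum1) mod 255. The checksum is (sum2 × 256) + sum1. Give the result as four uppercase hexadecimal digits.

Running sums (mod 255):
  after byte 0 (49): sum1=73, sum2=73
  after byte 1 (4A): sum1=147, sum2=220
  after byte 2 (5E): sum1=241, sum2=206
  after byte 3 (76): sum1=104, sum2=55
  after byte 4 (16): sum1=126, sum2=181
Checksum = sum2·256 + sum1 = 181·256 + 126 = 46462 = 0xB57E.

B57E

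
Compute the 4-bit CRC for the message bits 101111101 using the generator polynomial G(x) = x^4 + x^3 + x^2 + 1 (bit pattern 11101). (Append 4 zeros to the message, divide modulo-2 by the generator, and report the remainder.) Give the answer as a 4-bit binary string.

1011

Append 4 zeros: 1011111010000. Divide by 11101 (XOR where the leading bit is 1):
  pos 0: 10111 XOR 11101 = 01010
  pos 1: 10101 XOR 11101 = 01000
  pos 2: 10001 XOR 11101 = 01100
  pos 3: 11000 XOR 11101 = 00101
  pos 5: 10110 XOR 11101 = 01011
  pos 6: 10110 XOR 11101 = 01011
  pos 7: 10110 XOR 11101 = 01011
  pos 8: 10110 XOR 11101 = 01011
Remainder (last 4 bits) = 1011. This is the CRC / FCS.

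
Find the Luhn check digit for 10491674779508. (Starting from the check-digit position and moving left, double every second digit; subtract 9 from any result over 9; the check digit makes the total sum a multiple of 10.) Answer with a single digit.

Partial digits right→left: 8 0 5 9 7 7 4 7 6 1 9 4 0 1
Double every second digit counting from the check-digit position (so the 1st, 3rd, 5th, ... of the partial from the right).
  doubled (with −9 where >9): 7 1 5 8 3 9 0 → sum 33
  kept as-is: 0 9 7 7 1 4 1 → sum 29
Total = 33 + 29 = 62.
Check digit = (10 − (62 mod 10)) mod 10 = 8.

8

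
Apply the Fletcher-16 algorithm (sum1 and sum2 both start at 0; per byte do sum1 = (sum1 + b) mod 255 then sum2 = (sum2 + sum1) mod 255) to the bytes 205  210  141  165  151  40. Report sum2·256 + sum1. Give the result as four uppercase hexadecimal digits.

6F93

Running sums (mod 255):
  after byte 0 (205): sum1=205, sum2=205
  after byte 1 (210): sum1=160, sum2=110
  after byte 2 (141): sum1=46, sum2=156
  after byte 3 (165): sum1=211, sum2=112
  after byte 4 (151): sum1=107, sum2=219
  after byte 5 (40): sum1=147, sum2=111
Checksum = sum2·256 + sum1 = 111·256 + 147 = 28563 = 0x6F93.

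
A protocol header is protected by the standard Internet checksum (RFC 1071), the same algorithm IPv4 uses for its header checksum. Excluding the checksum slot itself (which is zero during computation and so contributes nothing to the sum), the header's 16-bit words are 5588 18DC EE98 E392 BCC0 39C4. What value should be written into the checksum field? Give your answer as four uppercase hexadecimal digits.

One's-complement addition (fold any carry out of bit 15 back into bit 0):
  0x5588 + 0x18DC = 0x06E64
  0x6E64 + 0xEE98 = 0x15CFC → wrap carry → 0x5CFD
  0x5CFD + 0xE392 = 0x1408F → wrap carry → 0x4090
  0x4090 + 0xBCC0 = 0x0FD50
  0xFD50 + 0x39C4 = 0x13714 → wrap carry → 0x3715
One's-complement sum = 0x3715.
Checksum = ~0x3715 & 0xFFFF = 0xC8EA.

C8EA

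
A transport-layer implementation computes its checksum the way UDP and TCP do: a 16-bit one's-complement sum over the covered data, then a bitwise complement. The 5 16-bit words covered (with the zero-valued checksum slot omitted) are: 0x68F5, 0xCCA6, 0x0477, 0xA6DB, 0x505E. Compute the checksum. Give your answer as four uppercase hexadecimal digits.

One's-complement addition (fold any carry out of bit 15 back into bit 0):
  0x68F5 + 0xCCA6 = 0x1359B → wrap carry → 0x359C
  0x359C + 0x0477 = 0x03A13
  0x3A13 + 0xA6DB = 0x0E0EE
  0xE0EE + 0x505E = 0x1314C → wrap carry → 0x314D
One's-complement sum = 0x314D.
Checksum = ~0x314D & 0xFFFF = 0xCEB2.

CEB2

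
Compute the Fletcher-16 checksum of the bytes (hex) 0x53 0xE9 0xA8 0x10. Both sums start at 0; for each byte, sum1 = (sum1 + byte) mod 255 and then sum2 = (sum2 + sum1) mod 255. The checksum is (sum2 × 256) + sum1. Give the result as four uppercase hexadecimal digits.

Running sums (mod 255):
  after byte 0 (0x53): sum1=83, sum2=83
  after byte 1 (0xE9): sum1=61, sum2=144
  after byte 2 (0xA8): sum1=229, sum2=118
  after byte 3 (0x10): sum1=245, sum2=108
Checksum = sum2·256 + sum1 = 108·256 + 245 = 27893 = 0x6CF5.

6CF5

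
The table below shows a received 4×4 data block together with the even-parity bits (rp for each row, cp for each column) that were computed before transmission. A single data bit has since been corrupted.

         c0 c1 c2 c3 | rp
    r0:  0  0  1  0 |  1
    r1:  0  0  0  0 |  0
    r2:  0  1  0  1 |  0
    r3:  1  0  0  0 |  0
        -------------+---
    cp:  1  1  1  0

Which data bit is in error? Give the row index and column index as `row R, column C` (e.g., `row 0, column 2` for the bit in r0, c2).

Recompute each row's even parity and compare to rp:
  r0: data parity 1, sent rp 1 → ok
  r1: data parity 0, sent rp 0 → ok
  r2: data parity 0, sent rp 0 → ok
  r3: data parity 1, sent rp 0 → mismatch
Recompute each column's even parity and compare to cp:
  c0: data parity 1, sent cp 1 → ok
  c1: data parity 1, sent cp 1 → ok
  c2: data parity 1, sent cp 1 → ok
  c3: data parity 1, sent cp 0 → mismatch
Exactly one row (r3) and one column (c3) fail → the flipped bit is at their intersection.

row 3, column 3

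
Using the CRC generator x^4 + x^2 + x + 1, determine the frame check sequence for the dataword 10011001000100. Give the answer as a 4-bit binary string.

0001

Append 4 zeros: 100110010001000000. Divide by 10111 (XOR where the leading bit is 1):
  pos 0: 10011 XOR 10111 = 00100
  pos 2: 10000 XOR 10111 = 00111
  pos 4: 11110 XOR 10111 = 01001
  pos 5: 10010 XOR 10111 = 00101
  pos 7: 10101 XOR 10111 = 00010
  pos 10: 10000 XOR 10111 = 00111
  pos 12: 11100 XOR 10111 = 01011
  pos 13: 10110 XOR 10111 = 00001
Remainder (last 4 bits) = 0001. This is the CRC / FCS.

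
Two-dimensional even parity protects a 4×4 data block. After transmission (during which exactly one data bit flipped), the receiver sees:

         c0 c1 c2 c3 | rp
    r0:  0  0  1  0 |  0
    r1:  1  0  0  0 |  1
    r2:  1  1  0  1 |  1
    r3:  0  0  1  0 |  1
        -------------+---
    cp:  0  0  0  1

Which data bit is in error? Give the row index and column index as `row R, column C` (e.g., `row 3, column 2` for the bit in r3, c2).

Recompute each row's even parity and compare to rp:
  r0: data parity 1, sent rp 0 → mismatch
  r1: data parity 1, sent rp 1 → ok
  r2: data parity 1, sent rp 1 → ok
  r3: data parity 1, sent rp 1 → ok
Recompute each column's even parity and compare to cp:
  c0: data parity 0, sent cp 0 → ok
  c1: data parity 1, sent cp 0 → mismatch
  c2: data parity 0, sent cp 0 → ok
  c3: data parity 1, sent cp 1 → ok
Exactly one row (r0) and one column (c1) fail → the flipped bit is at their intersection.

row 0, column 1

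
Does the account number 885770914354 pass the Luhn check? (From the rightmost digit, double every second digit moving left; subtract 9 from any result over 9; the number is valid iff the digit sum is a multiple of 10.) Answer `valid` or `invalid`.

invalid

From the right, keep odd positions and double even positions (subtract 9 from any doubled value over 9):
  doubled (positions 2,4,...): 1 8 9 5 1 7 → sum 31
  kept (positions 1,3,...): 4 3 1 0 7 8 → sum 23
Total = 54.
54 mod 10 = 4, so the number is invalid.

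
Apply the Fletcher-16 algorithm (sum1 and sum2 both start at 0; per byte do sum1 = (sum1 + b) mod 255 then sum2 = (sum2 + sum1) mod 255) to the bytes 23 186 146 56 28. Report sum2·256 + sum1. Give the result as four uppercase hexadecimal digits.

Running sums (mod 255):
  after byte 0 (23): sum1=23, sum2=23
  after byte 1 (186): sum1=209, sum2=232
  after byte 2 (146): sum1=100, sum2=77
  after byte 3 (56): sum1=156, sum2=233
  after byte 4 (28): sum1=184, sum2=162
Checksum = sum2·256 + sum1 = 162·256 + 184 = 41656 = 0xA2B8.

A2B8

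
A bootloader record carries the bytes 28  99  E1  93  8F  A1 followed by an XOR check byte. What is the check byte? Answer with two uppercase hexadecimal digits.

ED

XOR the bytes together:
  start with 0x28
  0x28 ⊕ 0x99 = 0xB1
  0xB1 ⊕ 0xE1 = 0x50
  0x50 ⊕ 0x93 = 0xC3
  0xC3 ⊕ 0x8F = 0x4C
  0x4C ⊕ 0xA1 = 0xED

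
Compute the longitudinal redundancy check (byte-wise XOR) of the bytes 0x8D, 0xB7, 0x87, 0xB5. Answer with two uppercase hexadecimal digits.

08

XOR the bytes together:
  start with 0x8D
  0x8D ⊕ 0xB7 = 0x3A
  0x3A ⊕ 0x87 = 0xBD
  0xBD ⊕ 0xB5 = 0x08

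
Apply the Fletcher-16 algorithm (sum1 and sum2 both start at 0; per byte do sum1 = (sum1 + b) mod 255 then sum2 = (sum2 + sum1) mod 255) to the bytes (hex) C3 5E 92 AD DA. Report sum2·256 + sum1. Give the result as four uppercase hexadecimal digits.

Running sums (mod 255):
  after byte 0 (C3): sum1=195, sum2=195
  after byte 1 (5E): sum1=34, sum2=229
  after byte 2 (92): sum1=180, sum2=154
  after byte 3 (AD): sum1=98, sum2=252
  after byte 4 (DA): sum1=61, sum2=58
Checksum = sum2·256 + sum1 = 58·256 + 61 = 14909 = 0x3A3D.

3A3D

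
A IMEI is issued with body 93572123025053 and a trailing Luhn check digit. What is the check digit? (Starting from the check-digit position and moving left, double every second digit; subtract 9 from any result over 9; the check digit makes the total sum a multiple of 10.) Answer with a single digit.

Partial digits right→left: 3 5 0 5 2 0 3 2 1 2 7 5 3 9
Double every second digit counting from the check-digit position (so the 1st, 3rd, 5th, ... of the partial from the right).
  doubled (with −9 where >9): 6 0 4 6 2 5 6 → sum 29
  kept as-is: 5 5 0 2 2 5 9 → sum 28
Total = 29 + 28 = 57.
Check digit = (10 − (57 mod 10)) mod 10 = 3.

3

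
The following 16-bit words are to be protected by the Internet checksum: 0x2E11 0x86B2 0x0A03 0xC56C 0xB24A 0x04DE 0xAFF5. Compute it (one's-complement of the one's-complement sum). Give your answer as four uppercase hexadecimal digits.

14AE

One's-complement addition (fold any carry out of bit 15 back into bit 0):
  0x2E11 + 0x86B2 = 0x0B4C3
  0xB4C3 + 0x0A03 = 0x0BEC6
  0xBEC6 + 0xC56C = 0x18432 → wrap carry → 0x8433
  0x8433 + 0xB24A = 0x1367D → wrap carry → 0x367E
  0x367E + 0x04DE = 0x03B5C
  0x3B5C + 0xAFF5 = 0x0EB51
One's-complement sum = 0xEB51.
Checksum = ~0xEB51 & 0xFFFF = 0x14AE.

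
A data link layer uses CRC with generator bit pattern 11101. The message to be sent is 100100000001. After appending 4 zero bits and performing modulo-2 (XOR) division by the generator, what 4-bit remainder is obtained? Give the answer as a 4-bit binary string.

Append 4 zeros: 1001000000010000. Divide by 11101 (XOR where the leading bit is 1):
  pos 0: 10010 XOR 11101 = 01111
  pos 1: 11110 XOR 11101 = 00011
  pos 4: 11000 XOR 11101 = 00101
  pos 6: 10100 XOR 11101 = 01001
  pos 7: 10011 XOR 11101 = 01110
  pos 8: 11100 XOR 11101 = 00001
Remainder (last 4 bits) = 1000. This is the CRC / FCS.

1000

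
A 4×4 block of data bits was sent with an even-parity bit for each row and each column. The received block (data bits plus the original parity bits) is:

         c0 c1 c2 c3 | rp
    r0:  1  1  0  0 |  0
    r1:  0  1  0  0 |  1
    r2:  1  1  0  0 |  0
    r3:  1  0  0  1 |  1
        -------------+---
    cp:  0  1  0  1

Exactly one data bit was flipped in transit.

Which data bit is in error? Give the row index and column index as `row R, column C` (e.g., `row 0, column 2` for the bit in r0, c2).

row 3, column 0

Recompute each row's even parity and compare to rp:
  r0: data parity 0, sent rp 0 → ok
  r1: data parity 1, sent rp 1 → ok
  r2: data parity 0, sent rp 0 → ok
  r3: data parity 0, sent rp 1 → mismatch
Recompute each column's even parity and compare to cp:
  c0: data parity 1, sent cp 0 → mismatch
  c1: data parity 1, sent cp 1 → ok
  c2: data parity 0, sent cp 0 → ok
  c3: data parity 1, sent cp 1 → ok
Exactly one row (r3) and one column (c0) fail → the flipped bit is at their intersection.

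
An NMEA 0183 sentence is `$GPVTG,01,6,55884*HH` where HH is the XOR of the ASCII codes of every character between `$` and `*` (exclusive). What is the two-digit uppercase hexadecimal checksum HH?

XOR the ASCII codes of the payload characters:
  'G' = 0x47 → acc = 0x47
  'P' = 0x50 → acc = 0x17
  'V' = 0x56 → acc = 0x41
  'T' = 0x54 → acc = 0x15
  'G' = 0x47 → acc = 0x52
  ',' = 0x2C → acc = 0x7E
  '0' = 0x30 → acc = 0x4E
  '1' = 0x31 → acc = 0x7F
  ',' = 0x2C → acc = 0x53
  '6' = 0x36 → acc = 0x65
  ',' = 0x2C → acc = 0x49
  '5' = 0x35 → acc = 0x7C
  '5' = 0x35 → acc = 0x49
  '8' = 0x38 → acc = 0x71
  '8' = 0x38 → acc = 0x49
  '4' = 0x34 → acc = 0x7D
Checksum = 0x7D.

7D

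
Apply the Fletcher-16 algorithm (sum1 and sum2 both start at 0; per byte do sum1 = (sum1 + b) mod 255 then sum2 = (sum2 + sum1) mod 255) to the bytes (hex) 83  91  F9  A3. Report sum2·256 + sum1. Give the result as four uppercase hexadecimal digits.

Running sums (mod 255):
  after byte 0 (83): sum1=131, sum2=131
  after byte 1 (91): sum1=21, sum2=152
  after byte 2 (F9): sum1=15, sum2=167
  after byte 3 (A3): sum1=178, sum2=90
Checksum = sum2·256 + sum1 = 90·256 + 178 = 23218 = 0x5AB2.

5AB2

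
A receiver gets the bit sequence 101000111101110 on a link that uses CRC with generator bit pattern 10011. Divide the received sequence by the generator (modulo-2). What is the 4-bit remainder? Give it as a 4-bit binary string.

Modulo-2 division of 101000111101110 by 10011:
  pos 0: 10100 XOR 10011 = 00111
  pos 2: 11101 XOR 10011 = 01110
  pos 3: 11101 XOR 10011 = 01110
  pos 4: 11101 XOR 10011 = 01110
  pos 5: 11101 XOR 10011 = 01110
  pos 6: 11100 XOR 10011 = 01111
  pos 7: 11111 XOR 10011 = 01100
  pos 8: 11001 XOR 10011 = 01010
  pos 9: 10101 XOR 10011 = 00110
Remainder = 1100 (nonzero — an error is detected).

1100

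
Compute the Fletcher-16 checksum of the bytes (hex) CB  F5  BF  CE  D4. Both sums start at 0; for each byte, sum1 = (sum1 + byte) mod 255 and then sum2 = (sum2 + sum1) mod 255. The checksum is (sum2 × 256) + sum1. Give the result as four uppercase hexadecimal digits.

8425

Running sums (mod 255):
  after byte 0 (CB): sum1=203, sum2=203
  after byte 1 (F5): sum1=193, sum2=141
  after byte 2 (BF): sum1=129, sum2=15
  after byte 3 (CE): sum1=80, sum2=95
  after byte 4 (D4): sum1=37, sum2=132
Checksum = sum2·256 + sum1 = 132·256 + 37 = 33829 = 0x8425.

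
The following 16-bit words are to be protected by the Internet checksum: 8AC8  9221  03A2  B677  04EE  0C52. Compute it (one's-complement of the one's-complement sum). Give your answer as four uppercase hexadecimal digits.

17BC

One's-complement addition (fold any carry out of bit 15 back into bit 0):
  0x8AC8 + 0x9221 = 0x11CE9 → wrap carry → 0x1CEA
  0x1CEA + 0x03A2 = 0x0208C
  0x208C + 0xB677 = 0x0D703
  0xD703 + 0x04EE = 0x0DBF1
  0xDBF1 + 0x0C52 = 0x0E843
One's-complement sum = 0xE843.
Checksum = ~0xE843 & 0xFFFF = 0x17BC.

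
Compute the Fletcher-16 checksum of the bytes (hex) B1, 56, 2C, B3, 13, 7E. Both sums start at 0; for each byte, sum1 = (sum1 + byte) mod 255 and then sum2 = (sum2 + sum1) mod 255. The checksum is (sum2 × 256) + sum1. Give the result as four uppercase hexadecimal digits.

4A79

Running sums (mod 255):
  after byte 0 (B1): sum1=177, sum2=177
  after byte 1 (56): sum1=8, sum2=185
  after byte 2 (2C): sum1=52, sum2=237
  after byte 3 (B3): sum1=231, sum2=213
  after byte 4 (13): sum1=250, sum2=208
  after byte 5 (7E): sum1=121, sum2=74
Checksum = sum2·256 + sum1 = 74·256 + 121 = 19065 = 0x4A79.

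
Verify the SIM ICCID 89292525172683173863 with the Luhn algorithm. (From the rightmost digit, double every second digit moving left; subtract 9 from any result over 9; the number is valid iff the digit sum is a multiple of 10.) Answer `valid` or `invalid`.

From the right, keep odd positions and double even positions (subtract 9 from any doubled value over 9):
  doubled (positions 2,4,...): 3 6 2 7 4 2 4 4 4 7 → sum 43
  kept (positions 1,3,...): 3 8 7 3 6 7 5 5 9 9 → sum 62
Total = 105.
105 mod 10 = 5, so the number is invalid.

invalid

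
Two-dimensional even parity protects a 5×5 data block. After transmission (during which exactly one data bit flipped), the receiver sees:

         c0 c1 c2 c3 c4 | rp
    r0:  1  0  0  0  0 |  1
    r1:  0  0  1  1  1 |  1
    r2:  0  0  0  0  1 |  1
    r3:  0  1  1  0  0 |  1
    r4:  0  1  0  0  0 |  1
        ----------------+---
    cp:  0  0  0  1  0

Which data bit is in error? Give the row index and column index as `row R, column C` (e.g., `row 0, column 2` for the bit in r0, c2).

row 3, column 0

Recompute each row's even parity and compare to rp:
  r0: data parity 1, sent rp 1 → ok
  r1: data parity 1, sent rp 1 → ok
  r2: data parity 1, sent rp 1 → ok
  r3: data parity 0, sent rp 1 → mismatch
  r4: data parity 1, sent rp 1 → ok
Recompute each column's even parity and compare to cp:
  c0: data parity 1, sent cp 0 → mismatch
  c1: data parity 0, sent cp 0 → ok
  c2: data parity 0, sent cp 0 → ok
  c3: data parity 1, sent cp 1 → ok
  c4: data parity 0, sent cp 0 → ok
Exactly one row (r3) and one column (c0) fail → the flipped bit is at their intersection.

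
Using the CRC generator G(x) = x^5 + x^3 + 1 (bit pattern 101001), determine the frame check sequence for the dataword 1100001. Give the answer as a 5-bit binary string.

10101

Append 5 zeros: 110000100000. Divide by 101001 (XOR where the leading bit is 1):
  pos 0: 110000 XOR 101001 = 011001
  pos 1: 110011 XOR 101001 = 011010
  pos 2: 110100 XOR 101001 = 011101
  pos 3: 111010 XOR 101001 = 010011
  pos 4: 100110 XOR 101001 = 001111
  pos 6: 111100 XOR 101001 = 010101
Remainder (last 5 bits) = 10101. This is the CRC / FCS.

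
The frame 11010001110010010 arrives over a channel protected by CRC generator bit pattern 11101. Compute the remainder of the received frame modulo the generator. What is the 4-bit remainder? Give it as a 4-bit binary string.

Modulo-2 division of 11010001110010010 by 11101:
  pos 0: 11010 XOR 11101 = 00111
  pos 2: 11100 XOR 11101 = 00001
  pos 6: 11110 XOR 11101 = 00011
  pos 9: 11010 XOR 11101 = 00111
  pos 11: 11101 XOR 11101 = 00000
Remainder = 0000 (zero — the frame passes the CRC check).

0000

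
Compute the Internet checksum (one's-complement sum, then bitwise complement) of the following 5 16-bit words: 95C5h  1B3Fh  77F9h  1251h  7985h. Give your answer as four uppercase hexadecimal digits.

One's-complement addition (fold any carry out of bit 15 back into bit 0):
  0x95C5 + 0x1B3F = 0x0B104
  0xB104 + 0x77F9 = 0x128FD → wrap carry → 0x28FE
  0x28FE + 0x1251 = 0x03B4F
  0x3B4F + 0x7985 = 0x0B4D4
One's-complement sum = 0xB4D4.
Checksum = ~0xB4D4 & 0xFFFF = 0x4B2B.

4B2B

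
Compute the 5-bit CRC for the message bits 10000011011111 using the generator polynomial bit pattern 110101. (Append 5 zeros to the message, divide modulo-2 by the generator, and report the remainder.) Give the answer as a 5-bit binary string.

10100

Append 5 zeros: 1000001101111100000. Divide by 110101 (XOR where the leading bit is 1):
  pos 0: 100000 XOR 110101 = 010101
  pos 1: 101011 XOR 110101 = 011110
  pos 2: 111101 XOR 110101 = 001000
  pos 4: 100001 XOR 110101 = 010100
  pos 5: 101001 XOR 110101 = 011100
  pos 6: 111001 XOR 110101 = 001100
  pos 8: 110011 XOR 110101 = 000110
  pos 11: 110000 XOR 110101 = 000101
Remainder (last 5 bits) = 10100. This is the CRC / FCS.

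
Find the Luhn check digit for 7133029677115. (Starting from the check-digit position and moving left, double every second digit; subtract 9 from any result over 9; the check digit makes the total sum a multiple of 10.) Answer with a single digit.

2

Partial digits right→left: 5 1 1 7 7 6 9 2 0 3 3 1 7
Double every second digit counting from the check-digit position (so the 1st, 3rd, 5th, ... of the partial from the right).
  doubled (with −9 where >9): 1 2 5 9 0 6 5 → sum 28
  kept as-is: 1 7 6 2 3 1 → sum 20
Total = 28 + 20 = 48.
Check digit = (10 − (48 mod 10)) mod 10 = 2.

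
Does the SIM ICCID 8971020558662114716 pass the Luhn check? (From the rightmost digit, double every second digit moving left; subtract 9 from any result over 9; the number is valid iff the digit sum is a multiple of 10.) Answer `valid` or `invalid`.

valid

From the right, keep odd positions and double even positions (subtract 9 from any doubled value over 9):
  doubled (positions 2,4,...): 2 8 2 3 7 1 4 2 9 → sum 38
  kept (positions 1,3,...): 6 7 1 2 6 5 0 0 7 8 → sum 42
Total = 80.
80 mod 10 = 0, so the number is valid.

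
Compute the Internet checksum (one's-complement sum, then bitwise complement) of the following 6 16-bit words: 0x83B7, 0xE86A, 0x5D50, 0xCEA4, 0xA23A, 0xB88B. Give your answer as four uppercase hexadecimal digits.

One's-complement addition (fold any carry out of bit 15 back into bit 0):
  0x83B7 + 0xE86A = 0x16C21 → wrap carry → 0x6C22
  0x6C22 + 0x5D50 = 0x0C972
  0xC972 + 0xCEA4 = 0x19816 → wrap carry → 0x9817
  0x9817 + 0xA23A = 0x13A51 → wrap carry → 0x3A52
  0x3A52 + 0xB88B = 0x0F2DD
One's-complement sum = 0xF2DD.
Checksum = ~0xF2DD & 0xFFFF = 0x0D22.

0D22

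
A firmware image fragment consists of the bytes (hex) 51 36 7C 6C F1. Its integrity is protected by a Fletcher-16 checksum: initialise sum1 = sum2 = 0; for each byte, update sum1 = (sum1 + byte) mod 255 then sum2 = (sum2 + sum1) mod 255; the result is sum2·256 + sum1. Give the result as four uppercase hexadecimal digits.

Running sums (mod 255):
  after byte 0 (51): sum1=81, sum2=81
  after byte 1 (36): sum1=135, sum2=216
  after byte 2 (7C): sum1=4, sum2=220
  after byte 3 (6C): sum1=112, sum2=77
  after byte 4 (F1): sum1=98, sum2=175
Checksum = sum2·256 + sum1 = 175·256 + 98 = 44898 = 0xAF62.

AF62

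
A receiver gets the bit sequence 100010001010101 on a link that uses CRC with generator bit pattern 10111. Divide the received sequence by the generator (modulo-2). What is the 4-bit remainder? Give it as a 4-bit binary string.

Modulo-2 division of 100010001010101 by 10111:
  pos 0: 10001 XOR 10111 = 00110
  pos 2: 11000 XOR 10111 = 01111
  pos 3: 11110 XOR 10111 = 01001
  pos 4: 10011 XOR 10111 = 00100
  pos 6: 10001 XOR 10111 = 00110
  pos 8: 11001 XOR 10111 = 01110
  pos 9: 11100 XOR 10111 = 01011
  pos 10: 10111 XOR 10111 = 00000
Remainder = 0000 (zero — the frame passes the CRC check).

0000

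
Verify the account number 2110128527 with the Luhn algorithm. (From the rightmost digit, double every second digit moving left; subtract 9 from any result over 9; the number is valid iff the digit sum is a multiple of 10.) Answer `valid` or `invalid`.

invalid

From the right, keep odd positions and double even positions (subtract 9 from any doubled value over 9):
  doubled (positions 2,4,...): 4 7 2 2 4 → sum 19
  kept (positions 1,3,...): 7 5 2 0 1 → sum 15
Total = 34.
34 mod 10 = 4, so the number is invalid.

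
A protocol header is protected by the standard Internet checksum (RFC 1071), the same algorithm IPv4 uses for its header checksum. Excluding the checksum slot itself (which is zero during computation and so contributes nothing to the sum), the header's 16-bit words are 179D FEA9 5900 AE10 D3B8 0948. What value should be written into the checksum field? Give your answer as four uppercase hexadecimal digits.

One's-complement addition (fold any carry out of bit 15 back into bit 0):
  0x179D + 0xFEA9 = 0x11646 → wrap carry → 0x1647
  0x1647 + 0x5900 = 0x06F47
  0x6F47 + 0xAE10 = 0x11D57 → wrap carry → 0x1D58
  0x1D58 + 0xD3B8 = 0x0F110
  0xF110 + 0x0948 = 0x0FA58
One's-complement sum = 0xFA58.
Checksum = ~0xFA58 & 0xFFFF = 0x05A7.

05A7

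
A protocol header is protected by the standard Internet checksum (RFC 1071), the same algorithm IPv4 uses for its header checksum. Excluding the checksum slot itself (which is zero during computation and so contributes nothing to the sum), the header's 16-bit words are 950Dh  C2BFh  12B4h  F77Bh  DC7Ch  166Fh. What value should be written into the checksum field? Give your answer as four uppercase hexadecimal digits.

One's-complement addition (fold any carry out of bit 15 back into bit 0):
  0x950D + 0xC2BF = 0x157CC → wrap carry → 0x57CD
  0x57CD + 0x12B4 = 0x06A81
  0x6A81 + 0xF77B = 0x161FC → wrap carry → 0x61FD
  0x61FD + 0xDC7C = 0x13E79 → wrap carry → 0x3E7A
  0x3E7A + 0x166F = 0x054E9
One's-complement sum = 0x54E9.
Checksum = ~0x54E9 & 0xFFFF = 0xAB16.

AB16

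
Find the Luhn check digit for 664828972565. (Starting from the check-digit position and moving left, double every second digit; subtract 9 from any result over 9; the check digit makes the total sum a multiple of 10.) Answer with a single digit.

Partial digits right→left: 5 6 5 2 7 9 8 2 8 4 6 6
Double every second digit counting from the check-digit position (so the 1st, 3rd, 5th, ... of the partial from the right).
  doubled (with −9 where >9): 1 1 5 7 7 3 → sum 24
  kept as-is: 6 2 9 2 4 6 → sum 29
Total = 24 + 29 = 53.
Check digit = (10 − (53 mod 10)) mod 10 = 7.

7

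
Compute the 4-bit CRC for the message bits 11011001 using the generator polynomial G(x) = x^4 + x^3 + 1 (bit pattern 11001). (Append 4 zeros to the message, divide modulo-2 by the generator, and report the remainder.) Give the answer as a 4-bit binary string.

Append 4 zeros: 110110010000. Divide by 11001 (XOR where the leading bit is 1):
  pos 0: 11011 XOR 11001 = 00010
  pos 3: 10001 XOR 11001 = 01000
  pos 4: 10000 XOR 11001 = 01001
  pos 5: 10010 XOR 11001 = 01011
  pos 6: 10110 XOR 11001 = 01111
  pos 7: 11110 XOR 11001 = 00111
Remainder (last 4 bits) = 0111. This is the CRC / FCS.

0111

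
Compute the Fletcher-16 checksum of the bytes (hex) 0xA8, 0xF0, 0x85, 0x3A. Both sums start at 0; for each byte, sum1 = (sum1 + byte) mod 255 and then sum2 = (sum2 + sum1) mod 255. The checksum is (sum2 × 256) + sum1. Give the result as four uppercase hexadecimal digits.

Running sums (mod 255):
  after byte 0 (0xA8): sum1=168, sum2=168
  after byte 1 (0xF0): sum1=153, sum2=66
  after byte 2 (0x85): sum1=31, sum2=97
  after byte 3 (0x3A): sum1=89, sum2=186
Checksum = sum2·256 + sum1 = 186·256 + 89 = 47705 = 0xBA59.

BA59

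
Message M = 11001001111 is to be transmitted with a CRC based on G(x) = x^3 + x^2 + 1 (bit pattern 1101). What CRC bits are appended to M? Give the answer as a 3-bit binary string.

110

Append 3 zeros: 11001001111000. Divide by 1101 (XOR where the leading bit is 1):
  pos 0: 1100 XOR 1101 = 0001
  pos 3: 1100 XOR 1101 = 0001
  pos 6: 1111 XOR 1101 = 0010
  pos 8: 1010 XOR 1101 = 0111
  pos 9: 1110 XOR 1101 = 0011
Remainder (last 3 bits) = 110. This is the CRC / FCS.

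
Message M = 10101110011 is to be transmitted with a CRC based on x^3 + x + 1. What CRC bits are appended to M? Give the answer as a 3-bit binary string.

001

Append 3 zeros: 10101110011000. Divide by 1011 (XOR where the leading bit is 1):
  pos 0: 1010 XOR 1011 = 0001
  pos 3: 1111 XOR 1011 = 0100
  pos 4: 1000 XOR 1011 = 0011
  pos 6: 1101 XOR 1011 = 0110
  pos 7: 1101 XOR 1011 = 0110
  pos 8: 1100 XOR 1011 = 0111
  pos 9: 1110 XOR 1011 = 0101
  pos 10: 1010 XOR 1011 = 0001
Remainder (last 3 bits) = 001. This is the CRC / FCS.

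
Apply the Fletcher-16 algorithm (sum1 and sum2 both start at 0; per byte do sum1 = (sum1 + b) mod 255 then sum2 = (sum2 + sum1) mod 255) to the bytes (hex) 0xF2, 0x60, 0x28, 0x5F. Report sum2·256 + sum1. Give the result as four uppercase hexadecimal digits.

9CDA

Running sums (mod 255):
  after byte 0 (0xF2): sum1=242, sum2=242
  after byte 1 (0x60): sum1=83, sum2=70
  after byte 2 (0x28): sum1=123, sum2=193
  after byte 3 (0x5F): sum1=218, sum2=156
Checksum = sum2·256 + sum1 = 156·256 + 218 = 40154 = 0x9CDA.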